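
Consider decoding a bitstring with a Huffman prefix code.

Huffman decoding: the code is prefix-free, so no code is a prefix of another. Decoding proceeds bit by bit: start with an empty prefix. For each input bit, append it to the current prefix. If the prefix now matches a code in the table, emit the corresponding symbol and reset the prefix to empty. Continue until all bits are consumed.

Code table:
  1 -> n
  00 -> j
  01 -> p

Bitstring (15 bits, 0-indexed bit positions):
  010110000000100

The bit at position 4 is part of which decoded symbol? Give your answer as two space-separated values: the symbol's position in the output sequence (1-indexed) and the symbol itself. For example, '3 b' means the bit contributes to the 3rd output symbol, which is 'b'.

Bit 0: prefix='0' (no match yet)
Bit 1: prefix='01' -> emit 'p', reset
Bit 2: prefix='0' (no match yet)
Bit 3: prefix='01' -> emit 'p', reset
Bit 4: prefix='1' -> emit 'n', reset
Bit 5: prefix='0' (no match yet)
Bit 6: prefix='00' -> emit 'j', reset
Bit 7: prefix='0' (no match yet)
Bit 8: prefix='00' -> emit 'j', reset

Answer: 3 n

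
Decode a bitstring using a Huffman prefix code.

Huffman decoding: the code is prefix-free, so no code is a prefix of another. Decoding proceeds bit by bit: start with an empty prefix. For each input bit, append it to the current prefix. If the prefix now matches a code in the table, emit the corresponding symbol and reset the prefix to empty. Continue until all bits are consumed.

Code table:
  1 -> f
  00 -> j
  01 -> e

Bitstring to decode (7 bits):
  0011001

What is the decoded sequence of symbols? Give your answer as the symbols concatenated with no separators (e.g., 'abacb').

Bit 0: prefix='0' (no match yet)
Bit 1: prefix='00' -> emit 'j', reset
Bit 2: prefix='1' -> emit 'f', reset
Bit 3: prefix='1' -> emit 'f', reset
Bit 4: prefix='0' (no match yet)
Bit 5: prefix='00' -> emit 'j', reset
Bit 6: prefix='1' -> emit 'f', reset

Answer: jffjf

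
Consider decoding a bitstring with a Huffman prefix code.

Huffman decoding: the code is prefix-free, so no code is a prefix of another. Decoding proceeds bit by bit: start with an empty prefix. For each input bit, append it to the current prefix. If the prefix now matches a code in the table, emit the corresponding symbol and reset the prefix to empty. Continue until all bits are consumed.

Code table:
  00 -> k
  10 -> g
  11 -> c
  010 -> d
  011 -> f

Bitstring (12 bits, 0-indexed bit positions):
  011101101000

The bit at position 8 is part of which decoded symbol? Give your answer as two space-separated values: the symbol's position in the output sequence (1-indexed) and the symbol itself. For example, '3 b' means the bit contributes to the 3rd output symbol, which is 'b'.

Bit 0: prefix='0' (no match yet)
Bit 1: prefix='01' (no match yet)
Bit 2: prefix='011' -> emit 'f', reset
Bit 3: prefix='1' (no match yet)
Bit 4: prefix='10' -> emit 'g', reset
Bit 5: prefix='1' (no match yet)
Bit 6: prefix='11' -> emit 'c', reset
Bit 7: prefix='0' (no match yet)
Bit 8: prefix='01' (no match yet)
Bit 9: prefix='010' -> emit 'd', reset
Bit 10: prefix='0' (no match yet)
Bit 11: prefix='00' -> emit 'k', reset

Answer: 4 d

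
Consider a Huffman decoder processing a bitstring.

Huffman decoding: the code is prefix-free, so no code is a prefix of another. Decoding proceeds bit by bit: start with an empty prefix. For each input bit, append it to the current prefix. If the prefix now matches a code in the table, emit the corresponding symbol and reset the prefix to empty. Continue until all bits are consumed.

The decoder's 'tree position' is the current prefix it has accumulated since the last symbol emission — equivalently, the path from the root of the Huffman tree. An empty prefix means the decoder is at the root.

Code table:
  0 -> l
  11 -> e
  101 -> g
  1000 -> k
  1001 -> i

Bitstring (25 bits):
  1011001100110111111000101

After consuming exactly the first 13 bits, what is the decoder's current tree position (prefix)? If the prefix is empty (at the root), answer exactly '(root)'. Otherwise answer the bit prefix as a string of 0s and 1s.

Bit 0: prefix='1' (no match yet)
Bit 1: prefix='10' (no match yet)
Bit 2: prefix='101' -> emit 'g', reset
Bit 3: prefix='1' (no match yet)
Bit 4: prefix='10' (no match yet)
Bit 5: prefix='100' (no match yet)
Bit 6: prefix='1001' -> emit 'i', reset
Bit 7: prefix='1' (no match yet)
Bit 8: prefix='10' (no match yet)
Bit 9: prefix='100' (no match yet)
Bit 10: prefix='1001' -> emit 'i', reset
Bit 11: prefix='1' (no match yet)
Bit 12: prefix='10' (no match yet)

Answer: 10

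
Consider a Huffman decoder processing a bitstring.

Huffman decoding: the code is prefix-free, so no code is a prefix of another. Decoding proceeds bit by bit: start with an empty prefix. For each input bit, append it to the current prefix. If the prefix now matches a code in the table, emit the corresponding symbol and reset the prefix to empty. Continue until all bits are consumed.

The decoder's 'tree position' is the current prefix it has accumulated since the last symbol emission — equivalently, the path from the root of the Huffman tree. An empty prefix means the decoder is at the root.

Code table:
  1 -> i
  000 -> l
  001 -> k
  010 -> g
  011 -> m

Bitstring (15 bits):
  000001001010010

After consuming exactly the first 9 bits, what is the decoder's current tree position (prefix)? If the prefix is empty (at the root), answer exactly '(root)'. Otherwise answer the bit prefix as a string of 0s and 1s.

Answer: (root)

Derivation:
Bit 0: prefix='0' (no match yet)
Bit 1: prefix='00' (no match yet)
Bit 2: prefix='000' -> emit 'l', reset
Bit 3: prefix='0' (no match yet)
Bit 4: prefix='00' (no match yet)
Bit 5: prefix='001' -> emit 'k', reset
Bit 6: prefix='0' (no match yet)
Bit 7: prefix='00' (no match yet)
Bit 8: prefix='001' -> emit 'k', reset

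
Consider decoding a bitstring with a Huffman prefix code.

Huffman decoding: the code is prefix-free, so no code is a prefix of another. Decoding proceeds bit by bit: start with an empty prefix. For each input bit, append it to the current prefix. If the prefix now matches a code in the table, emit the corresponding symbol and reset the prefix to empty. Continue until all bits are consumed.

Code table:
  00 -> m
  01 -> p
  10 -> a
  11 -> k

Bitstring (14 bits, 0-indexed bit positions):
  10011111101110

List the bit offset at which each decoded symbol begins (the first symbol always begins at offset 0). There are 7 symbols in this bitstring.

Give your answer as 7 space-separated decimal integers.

Bit 0: prefix='1' (no match yet)
Bit 1: prefix='10' -> emit 'a', reset
Bit 2: prefix='0' (no match yet)
Bit 3: prefix='01' -> emit 'p', reset
Bit 4: prefix='1' (no match yet)
Bit 5: prefix='11' -> emit 'k', reset
Bit 6: prefix='1' (no match yet)
Bit 7: prefix='11' -> emit 'k', reset
Bit 8: prefix='1' (no match yet)
Bit 9: prefix='10' -> emit 'a', reset
Bit 10: prefix='1' (no match yet)
Bit 11: prefix='11' -> emit 'k', reset
Bit 12: prefix='1' (no match yet)
Bit 13: prefix='10' -> emit 'a', reset

Answer: 0 2 4 6 8 10 12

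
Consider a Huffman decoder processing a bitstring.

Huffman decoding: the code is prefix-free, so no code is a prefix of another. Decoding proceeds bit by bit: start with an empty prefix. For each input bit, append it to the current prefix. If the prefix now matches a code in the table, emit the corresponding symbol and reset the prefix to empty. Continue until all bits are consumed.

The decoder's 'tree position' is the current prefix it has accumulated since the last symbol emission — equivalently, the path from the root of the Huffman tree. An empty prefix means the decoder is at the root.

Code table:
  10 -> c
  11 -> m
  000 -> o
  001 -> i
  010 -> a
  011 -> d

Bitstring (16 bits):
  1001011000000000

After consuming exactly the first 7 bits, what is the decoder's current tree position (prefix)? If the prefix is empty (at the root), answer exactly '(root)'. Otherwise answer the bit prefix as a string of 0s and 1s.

Bit 0: prefix='1' (no match yet)
Bit 1: prefix='10' -> emit 'c', reset
Bit 2: prefix='0' (no match yet)
Bit 3: prefix='01' (no match yet)
Bit 4: prefix='010' -> emit 'a', reset
Bit 5: prefix='1' (no match yet)
Bit 6: prefix='11' -> emit 'm', reset

Answer: (root)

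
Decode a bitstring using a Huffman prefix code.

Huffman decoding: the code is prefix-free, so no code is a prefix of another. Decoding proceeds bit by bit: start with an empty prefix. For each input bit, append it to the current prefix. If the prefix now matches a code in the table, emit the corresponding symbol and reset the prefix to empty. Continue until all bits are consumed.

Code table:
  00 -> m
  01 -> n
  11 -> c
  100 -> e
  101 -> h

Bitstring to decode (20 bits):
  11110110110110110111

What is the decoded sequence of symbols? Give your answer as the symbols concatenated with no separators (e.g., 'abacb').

Bit 0: prefix='1' (no match yet)
Bit 1: prefix='11' -> emit 'c', reset
Bit 2: prefix='1' (no match yet)
Bit 3: prefix='11' -> emit 'c', reset
Bit 4: prefix='0' (no match yet)
Bit 5: prefix='01' -> emit 'n', reset
Bit 6: prefix='1' (no match yet)
Bit 7: prefix='10' (no match yet)
Bit 8: prefix='101' -> emit 'h', reset
Bit 9: prefix='1' (no match yet)
Bit 10: prefix='10' (no match yet)
Bit 11: prefix='101' -> emit 'h', reset
Bit 12: prefix='1' (no match yet)
Bit 13: prefix='10' (no match yet)
Bit 14: prefix='101' -> emit 'h', reset
Bit 15: prefix='1' (no match yet)
Bit 16: prefix='10' (no match yet)
Bit 17: prefix='101' -> emit 'h', reset
Bit 18: prefix='1' (no match yet)
Bit 19: prefix='11' -> emit 'c', reset

Answer: ccnhhhhc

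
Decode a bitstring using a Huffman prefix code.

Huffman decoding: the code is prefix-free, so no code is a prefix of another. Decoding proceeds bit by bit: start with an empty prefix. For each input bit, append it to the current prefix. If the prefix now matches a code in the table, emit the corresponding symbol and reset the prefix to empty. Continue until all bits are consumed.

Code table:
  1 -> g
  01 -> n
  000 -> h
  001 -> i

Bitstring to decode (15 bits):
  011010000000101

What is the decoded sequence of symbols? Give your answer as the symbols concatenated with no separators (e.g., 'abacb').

Answer: ngnhhnn

Derivation:
Bit 0: prefix='0' (no match yet)
Bit 1: prefix='01' -> emit 'n', reset
Bit 2: prefix='1' -> emit 'g', reset
Bit 3: prefix='0' (no match yet)
Bit 4: prefix='01' -> emit 'n', reset
Bit 5: prefix='0' (no match yet)
Bit 6: prefix='00' (no match yet)
Bit 7: prefix='000' -> emit 'h', reset
Bit 8: prefix='0' (no match yet)
Bit 9: prefix='00' (no match yet)
Bit 10: prefix='000' -> emit 'h', reset
Bit 11: prefix='0' (no match yet)
Bit 12: prefix='01' -> emit 'n', reset
Bit 13: prefix='0' (no match yet)
Bit 14: prefix='01' -> emit 'n', reset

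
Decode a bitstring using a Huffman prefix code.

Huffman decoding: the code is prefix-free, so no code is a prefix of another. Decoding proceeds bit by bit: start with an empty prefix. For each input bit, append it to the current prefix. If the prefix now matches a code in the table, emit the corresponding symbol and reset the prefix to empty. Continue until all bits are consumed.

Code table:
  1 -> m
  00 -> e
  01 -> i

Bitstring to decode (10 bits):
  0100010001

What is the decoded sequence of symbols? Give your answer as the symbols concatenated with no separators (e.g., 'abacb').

Bit 0: prefix='0' (no match yet)
Bit 1: prefix='01' -> emit 'i', reset
Bit 2: prefix='0' (no match yet)
Bit 3: prefix='00' -> emit 'e', reset
Bit 4: prefix='0' (no match yet)
Bit 5: prefix='01' -> emit 'i', reset
Bit 6: prefix='0' (no match yet)
Bit 7: prefix='00' -> emit 'e', reset
Bit 8: prefix='0' (no match yet)
Bit 9: prefix='01' -> emit 'i', reset

Answer: ieiei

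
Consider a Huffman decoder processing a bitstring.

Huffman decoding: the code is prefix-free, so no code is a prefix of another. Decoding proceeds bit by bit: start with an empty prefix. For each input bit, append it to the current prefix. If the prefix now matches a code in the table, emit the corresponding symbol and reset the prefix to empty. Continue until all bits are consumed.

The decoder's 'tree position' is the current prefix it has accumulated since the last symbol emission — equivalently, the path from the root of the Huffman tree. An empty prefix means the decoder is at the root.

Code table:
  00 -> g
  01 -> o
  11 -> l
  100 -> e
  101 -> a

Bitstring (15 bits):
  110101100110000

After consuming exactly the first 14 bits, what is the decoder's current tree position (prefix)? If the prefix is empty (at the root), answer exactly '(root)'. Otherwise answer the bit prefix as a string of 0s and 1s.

Answer: 0

Derivation:
Bit 0: prefix='1' (no match yet)
Bit 1: prefix='11' -> emit 'l', reset
Bit 2: prefix='0' (no match yet)
Bit 3: prefix='01' -> emit 'o', reset
Bit 4: prefix='0' (no match yet)
Bit 5: prefix='01' -> emit 'o', reset
Bit 6: prefix='1' (no match yet)
Bit 7: prefix='10' (no match yet)
Bit 8: prefix='100' -> emit 'e', reset
Bit 9: prefix='1' (no match yet)
Bit 10: prefix='11' -> emit 'l', reset
Bit 11: prefix='0' (no match yet)
Bit 12: prefix='00' -> emit 'g', reset
Bit 13: prefix='0' (no match yet)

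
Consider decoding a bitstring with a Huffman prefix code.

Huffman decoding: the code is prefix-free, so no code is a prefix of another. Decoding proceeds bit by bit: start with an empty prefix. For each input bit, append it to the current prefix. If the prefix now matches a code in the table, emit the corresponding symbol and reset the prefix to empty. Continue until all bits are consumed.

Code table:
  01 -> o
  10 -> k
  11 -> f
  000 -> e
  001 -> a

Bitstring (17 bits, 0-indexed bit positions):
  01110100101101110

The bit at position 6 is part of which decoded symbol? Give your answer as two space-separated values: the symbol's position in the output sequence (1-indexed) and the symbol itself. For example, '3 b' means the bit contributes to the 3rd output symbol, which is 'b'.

Bit 0: prefix='0' (no match yet)
Bit 1: prefix='01' -> emit 'o', reset
Bit 2: prefix='1' (no match yet)
Bit 3: prefix='11' -> emit 'f', reset
Bit 4: prefix='0' (no match yet)
Bit 5: prefix='01' -> emit 'o', reset
Bit 6: prefix='0' (no match yet)
Bit 7: prefix='00' (no match yet)
Bit 8: prefix='001' -> emit 'a', reset
Bit 9: prefix='0' (no match yet)
Bit 10: prefix='01' -> emit 'o', reset

Answer: 4 a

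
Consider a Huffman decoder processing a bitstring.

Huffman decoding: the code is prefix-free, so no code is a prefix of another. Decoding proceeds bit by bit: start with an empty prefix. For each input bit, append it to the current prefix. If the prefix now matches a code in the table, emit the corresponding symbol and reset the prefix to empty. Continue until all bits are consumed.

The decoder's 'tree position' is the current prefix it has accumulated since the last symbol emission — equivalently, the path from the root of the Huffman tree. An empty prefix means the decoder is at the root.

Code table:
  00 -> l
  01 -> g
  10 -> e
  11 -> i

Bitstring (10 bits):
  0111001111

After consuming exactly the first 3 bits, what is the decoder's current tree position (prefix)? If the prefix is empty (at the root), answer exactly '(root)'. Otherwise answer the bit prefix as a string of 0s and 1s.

Answer: 1

Derivation:
Bit 0: prefix='0' (no match yet)
Bit 1: prefix='01' -> emit 'g', reset
Bit 2: prefix='1' (no match yet)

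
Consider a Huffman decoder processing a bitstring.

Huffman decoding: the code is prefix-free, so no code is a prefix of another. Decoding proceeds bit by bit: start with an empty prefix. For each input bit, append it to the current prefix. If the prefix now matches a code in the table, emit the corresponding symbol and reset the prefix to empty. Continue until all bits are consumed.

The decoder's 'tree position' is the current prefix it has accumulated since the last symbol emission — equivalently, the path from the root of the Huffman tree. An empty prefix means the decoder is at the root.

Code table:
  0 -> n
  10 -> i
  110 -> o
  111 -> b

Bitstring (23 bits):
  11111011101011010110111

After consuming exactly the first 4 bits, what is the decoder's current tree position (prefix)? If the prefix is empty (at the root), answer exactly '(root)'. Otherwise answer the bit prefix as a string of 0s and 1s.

Bit 0: prefix='1' (no match yet)
Bit 1: prefix='11' (no match yet)
Bit 2: prefix='111' -> emit 'b', reset
Bit 3: prefix='1' (no match yet)

Answer: 1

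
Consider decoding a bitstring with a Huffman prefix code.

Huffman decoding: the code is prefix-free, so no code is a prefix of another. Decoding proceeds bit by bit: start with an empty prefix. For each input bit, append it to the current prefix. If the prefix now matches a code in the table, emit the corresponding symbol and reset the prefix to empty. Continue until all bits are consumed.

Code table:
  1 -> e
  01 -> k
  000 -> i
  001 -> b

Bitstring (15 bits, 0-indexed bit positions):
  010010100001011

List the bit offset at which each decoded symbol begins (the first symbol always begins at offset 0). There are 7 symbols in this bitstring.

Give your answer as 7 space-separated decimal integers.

Bit 0: prefix='0' (no match yet)
Bit 1: prefix='01' -> emit 'k', reset
Bit 2: prefix='0' (no match yet)
Bit 3: prefix='00' (no match yet)
Bit 4: prefix='001' -> emit 'b', reset
Bit 5: prefix='0' (no match yet)
Bit 6: prefix='01' -> emit 'k', reset
Bit 7: prefix='0' (no match yet)
Bit 8: prefix='00' (no match yet)
Bit 9: prefix='000' -> emit 'i', reset
Bit 10: prefix='0' (no match yet)
Bit 11: prefix='01' -> emit 'k', reset
Bit 12: prefix='0' (no match yet)
Bit 13: prefix='01' -> emit 'k', reset
Bit 14: prefix='1' -> emit 'e', reset

Answer: 0 2 5 7 10 12 14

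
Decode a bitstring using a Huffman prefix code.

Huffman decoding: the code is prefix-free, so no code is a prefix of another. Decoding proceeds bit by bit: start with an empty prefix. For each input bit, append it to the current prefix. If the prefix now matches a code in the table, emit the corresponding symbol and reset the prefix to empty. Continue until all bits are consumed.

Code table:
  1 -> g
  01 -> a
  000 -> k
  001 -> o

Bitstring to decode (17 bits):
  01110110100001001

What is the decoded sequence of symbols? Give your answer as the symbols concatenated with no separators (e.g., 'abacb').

Answer: aggagakao

Derivation:
Bit 0: prefix='0' (no match yet)
Bit 1: prefix='01' -> emit 'a', reset
Bit 2: prefix='1' -> emit 'g', reset
Bit 3: prefix='1' -> emit 'g', reset
Bit 4: prefix='0' (no match yet)
Bit 5: prefix='01' -> emit 'a', reset
Bit 6: prefix='1' -> emit 'g', reset
Bit 7: prefix='0' (no match yet)
Bit 8: prefix='01' -> emit 'a', reset
Bit 9: prefix='0' (no match yet)
Bit 10: prefix='00' (no match yet)
Bit 11: prefix='000' -> emit 'k', reset
Bit 12: prefix='0' (no match yet)
Bit 13: prefix='01' -> emit 'a', reset
Bit 14: prefix='0' (no match yet)
Bit 15: prefix='00' (no match yet)
Bit 16: prefix='001' -> emit 'o', reset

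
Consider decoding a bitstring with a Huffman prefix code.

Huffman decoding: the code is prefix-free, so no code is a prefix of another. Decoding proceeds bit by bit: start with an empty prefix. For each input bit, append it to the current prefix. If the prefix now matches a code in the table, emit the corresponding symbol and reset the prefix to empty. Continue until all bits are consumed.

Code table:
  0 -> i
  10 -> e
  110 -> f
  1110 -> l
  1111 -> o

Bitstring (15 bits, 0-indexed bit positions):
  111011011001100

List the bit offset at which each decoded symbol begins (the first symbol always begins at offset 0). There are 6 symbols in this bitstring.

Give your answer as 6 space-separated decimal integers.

Answer: 0 4 7 10 11 14

Derivation:
Bit 0: prefix='1' (no match yet)
Bit 1: prefix='11' (no match yet)
Bit 2: prefix='111' (no match yet)
Bit 3: prefix='1110' -> emit 'l', reset
Bit 4: prefix='1' (no match yet)
Bit 5: prefix='11' (no match yet)
Bit 6: prefix='110' -> emit 'f', reset
Bit 7: prefix='1' (no match yet)
Bit 8: prefix='11' (no match yet)
Bit 9: prefix='110' -> emit 'f', reset
Bit 10: prefix='0' -> emit 'i', reset
Bit 11: prefix='1' (no match yet)
Bit 12: prefix='11' (no match yet)
Bit 13: prefix='110' -> emit 'f', reset
Bit 14: prefix='0' -> emit 'i', reset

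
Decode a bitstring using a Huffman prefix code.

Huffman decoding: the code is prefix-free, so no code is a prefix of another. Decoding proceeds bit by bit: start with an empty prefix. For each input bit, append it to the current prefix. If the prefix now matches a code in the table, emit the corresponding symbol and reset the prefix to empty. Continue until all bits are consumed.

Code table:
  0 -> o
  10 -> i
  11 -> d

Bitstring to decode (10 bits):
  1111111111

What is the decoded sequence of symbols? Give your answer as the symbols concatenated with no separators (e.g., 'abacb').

Answer: ddddd

Derivation:
Bit 0: prefix='1' (no match yet)
Bit 1: prefix='11' -> emit 'd', reset
Bit 2: prefix='1' (no match yet)
Bit 3: prefix='11' -> emit 'd', reset
Bit 4: prefix='1' (no match yet)
Bit 5: prefix='11' -> emit 'd', reset
Bit 6: prefix='1' (no match yet)
Bit 7: prefix='11' -> emit 'd', reset
Bit 8: prefix='1' (no match yet)
Bit 9: prefix='11' -> emit 'd', reset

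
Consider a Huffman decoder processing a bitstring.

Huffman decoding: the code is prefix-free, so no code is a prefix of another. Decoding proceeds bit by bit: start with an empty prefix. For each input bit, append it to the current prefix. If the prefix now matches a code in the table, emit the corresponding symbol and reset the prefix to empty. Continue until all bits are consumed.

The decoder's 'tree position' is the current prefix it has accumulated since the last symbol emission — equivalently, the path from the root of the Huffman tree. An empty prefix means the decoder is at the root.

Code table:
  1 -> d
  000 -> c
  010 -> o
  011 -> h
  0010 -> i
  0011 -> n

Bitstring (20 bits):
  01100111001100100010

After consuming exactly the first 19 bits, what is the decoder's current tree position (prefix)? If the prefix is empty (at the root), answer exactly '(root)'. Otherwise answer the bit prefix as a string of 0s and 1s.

Answer: 001

Derivation:
Bit 0: prefix='0' (no match yet)
Bit 1: prefix='01' (no match yet)
Bit 2: prefix='011' -> emit 'h', reset
Bit 3: prefix='0' (no match yet)
Bit 4: prefix='00' (no match yet)
Bit 5: prefix='001' (no match yet)
Bit 6: prefix='0011' -> emit 'n', reset
Bit 7: prefix='1' -> emit 'd', reset
Bit 8: prefix='0' (no match yet)
Bit 9: prefix='00' (no match yet)
Bit 10: prefix='001' (no match yet)
Bit 11: prefix='0011' -> emit 'n', reset
Bit 12: prefix='0' (no match yet)
Bit 13: prefix='00' (no match yet)
Bit 14: prefix='001' (no match yet)
Bit 15: prefix='0010' -> emit 'i', reset
Bit 16: prefix='0' (no match yet)
Bit 17: prefix='00' (no match yet)
Bit 18: prefix='001' (no match yet)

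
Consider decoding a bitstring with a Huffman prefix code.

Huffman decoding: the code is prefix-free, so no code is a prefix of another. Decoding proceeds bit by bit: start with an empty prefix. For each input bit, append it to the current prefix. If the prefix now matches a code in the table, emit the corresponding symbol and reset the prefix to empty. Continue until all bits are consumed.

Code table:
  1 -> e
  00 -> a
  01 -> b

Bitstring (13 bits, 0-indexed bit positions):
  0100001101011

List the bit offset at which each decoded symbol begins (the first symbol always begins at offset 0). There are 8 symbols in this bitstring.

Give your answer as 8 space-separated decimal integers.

Answer: 0 2 4 6 7 8 10 12

Derivation:
Bit 0: prefix='0' (no match yet)
Bit 1: prefix='01' -> emit 'b', reset
Bit 2: prefix='0' (no match yet)
Bit 3: prefix='00' -> emit 'a', reset
Bit 4: prefix='0' (no match yet)
Bit 5: prefix='00' -> emit 'a', reset
Bit 6: prefix='1' -> emit 'e', reset
Bit 7: prefix='1' -> emit 'e', reset
Bit 8: prefix='0' (no match yet)
Bit 9: prefix='01' -> emit 'b', reset
Bit 10: prefix='0' (no match yet)
Bit 11: prefix='01' -> emit 'b', reset
Bit 12: prefix='1' -> emit 'e', reset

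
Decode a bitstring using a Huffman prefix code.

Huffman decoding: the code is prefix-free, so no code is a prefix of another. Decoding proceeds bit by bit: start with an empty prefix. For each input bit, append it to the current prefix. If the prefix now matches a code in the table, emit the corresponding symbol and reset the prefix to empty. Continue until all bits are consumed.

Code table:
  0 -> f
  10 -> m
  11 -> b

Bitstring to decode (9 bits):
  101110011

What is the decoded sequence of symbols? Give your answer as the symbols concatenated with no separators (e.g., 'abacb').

Answer: mbmfb

Derivation:
Bit 0: prefix='1' (no match yet)
Bit 1: prefix='10' -> emit 'm', reset
Bit 2: prefix='1' (no match yet)
Bit 3: prefix='11' -> emit 'b', reset
Bit 4: prefix='1' (no match yet)
Bit 5: prefix='10' -> emit 'm', reset
Bit 6: prefix='0' -> emit 'f', reset
Bit 7: prefix='1' (no match yet)
Bit 8: prefix='11' -> emit 'b', reset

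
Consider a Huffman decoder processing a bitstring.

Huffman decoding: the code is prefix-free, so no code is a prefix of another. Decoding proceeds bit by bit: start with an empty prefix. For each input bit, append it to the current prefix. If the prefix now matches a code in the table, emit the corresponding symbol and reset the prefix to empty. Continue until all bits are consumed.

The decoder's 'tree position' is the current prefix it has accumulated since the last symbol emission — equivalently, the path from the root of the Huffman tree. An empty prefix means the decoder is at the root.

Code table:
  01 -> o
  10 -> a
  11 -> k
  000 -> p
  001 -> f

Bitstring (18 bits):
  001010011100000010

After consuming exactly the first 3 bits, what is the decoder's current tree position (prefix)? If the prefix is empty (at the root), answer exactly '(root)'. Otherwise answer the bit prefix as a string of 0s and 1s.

Bit 0: prefix='0' (no match yet)
Bit 1: prefix='00' (no match yet)
Bit 2: prefix='001' -> emit 'f', reset

Answer: (root)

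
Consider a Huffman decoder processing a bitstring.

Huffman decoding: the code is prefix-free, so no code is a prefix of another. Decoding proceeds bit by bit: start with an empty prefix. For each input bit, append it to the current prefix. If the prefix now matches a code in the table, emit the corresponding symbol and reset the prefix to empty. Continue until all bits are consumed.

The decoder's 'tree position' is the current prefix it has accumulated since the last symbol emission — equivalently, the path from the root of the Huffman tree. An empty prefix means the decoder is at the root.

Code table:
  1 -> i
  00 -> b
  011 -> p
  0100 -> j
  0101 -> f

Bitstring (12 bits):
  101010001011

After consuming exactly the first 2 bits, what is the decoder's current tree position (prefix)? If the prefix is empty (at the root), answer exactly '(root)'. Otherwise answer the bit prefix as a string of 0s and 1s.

Answer: 0

Derivation:
Bit 0: prefix='1' -> emit 'i', reset
Bit 1: prefix='0' (no match yet)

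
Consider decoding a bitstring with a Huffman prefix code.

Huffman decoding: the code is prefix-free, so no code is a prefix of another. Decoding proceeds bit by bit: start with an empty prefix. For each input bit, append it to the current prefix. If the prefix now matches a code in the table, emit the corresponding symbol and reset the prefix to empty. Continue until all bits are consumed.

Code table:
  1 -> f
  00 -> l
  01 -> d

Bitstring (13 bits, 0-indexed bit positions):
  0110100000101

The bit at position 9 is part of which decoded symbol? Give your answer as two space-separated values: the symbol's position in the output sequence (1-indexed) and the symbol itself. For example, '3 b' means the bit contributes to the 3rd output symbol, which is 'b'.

Answer: 6 d

Derivation:
Bit 0: prefix='0' (no match yet)
Bit 1: prefix='01' -> emit 'd', reset
Bit 2: prefix='1' -> emit 'f', reset
Bit 3: prefix='0' (no match yet)
Bit 4: prefix='01' -> emit 'd', reset
Bit 5: prefix='0' (no match yet)
Bit 6: prefix='00' -> emit 'l', reset
Bit 7: prefix='0' (no match yet)
Bit 8: prefix='00' -> emit 'l', reset
Bit 9: prefix='0' (no match yet)
Bit 10: prefix='01' -> emit 'd', reset
Bit 11: prefix='0' (no match yet)
Bit 12: prefix='01' -> emit 'd', reset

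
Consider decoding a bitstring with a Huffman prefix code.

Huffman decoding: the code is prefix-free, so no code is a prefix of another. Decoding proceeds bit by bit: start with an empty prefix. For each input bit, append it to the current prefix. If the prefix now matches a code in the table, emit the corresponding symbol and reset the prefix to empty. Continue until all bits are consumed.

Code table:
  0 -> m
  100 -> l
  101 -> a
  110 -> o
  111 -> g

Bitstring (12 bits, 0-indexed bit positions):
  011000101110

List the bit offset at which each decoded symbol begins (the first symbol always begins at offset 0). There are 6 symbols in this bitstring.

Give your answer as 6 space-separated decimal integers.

Bit 0: prefix='0' -> emit 'm', reset
Bit 1: prefix='1' (no match yet)
Bit 2: prefix='11' (no match yet)
Bit 3: prefix='110' -> emit 'o', reset
Bit 4: prefix='0' -> emit 'm', reset
Bit 5: prefix='0' -> emit 'm', reset
Bit 6: prefix='1' (no match yet)
Bit 7: prefix='10' (no match yet)
Bit 8: prefix='101' -> emit 'a', reset
Bit 9: prefix='1' (no match yet)
Bit 10: prefix='11' (no match yet)
Bit 11: prefix='110' -> emit 'o', reset

Answer: 0 1 4 5 6 9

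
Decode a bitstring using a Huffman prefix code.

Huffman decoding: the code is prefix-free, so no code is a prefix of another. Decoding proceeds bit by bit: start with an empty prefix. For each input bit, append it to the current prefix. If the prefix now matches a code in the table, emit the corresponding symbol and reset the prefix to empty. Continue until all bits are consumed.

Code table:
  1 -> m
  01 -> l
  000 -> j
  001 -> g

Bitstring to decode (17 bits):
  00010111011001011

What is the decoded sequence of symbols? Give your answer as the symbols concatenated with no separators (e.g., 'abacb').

Bit 0: prefix='0' (no match yet)
Bit 1: prefix='00' (no match yet)
Bit 2: prefix='000' -> emit 'j', reset
Bit 3: prefix='1' -> emit 'm', reset
Bit 4: prefix='0' (no match yet)
Bit 5: prefix='01' -> emit 'l', reset
Bit 6: prefix='1' -> emit 'm', reset
Bit 7: prefix='1' -> emit 'm', reset
Bit 8: prefix='0' (no match yet)
Bit 9: prefix='01' -> emit 'l', reset
Bit 10: prefix='1' -> emit 'm', reset
Bit 11: prefix='0' (no match yet)
Bit 12: prefix='00' (no match yet)
Bit 13: prefix='001' -> emit 'g', reset
Bit 14: prefix='0' (no match yet)
Bit 15: prefix='01' -> emit 'l', reset
Bit 16: prefix='1' -> emit 'm', reset

Answer: jmlmmlmglm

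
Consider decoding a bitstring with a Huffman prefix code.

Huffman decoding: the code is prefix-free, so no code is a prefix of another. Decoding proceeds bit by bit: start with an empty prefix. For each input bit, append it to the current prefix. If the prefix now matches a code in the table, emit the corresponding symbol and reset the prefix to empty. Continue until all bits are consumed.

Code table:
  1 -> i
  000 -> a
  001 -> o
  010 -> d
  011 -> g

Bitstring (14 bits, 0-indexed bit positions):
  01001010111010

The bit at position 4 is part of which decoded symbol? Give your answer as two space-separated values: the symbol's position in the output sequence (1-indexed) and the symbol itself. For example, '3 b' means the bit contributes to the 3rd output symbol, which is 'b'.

Bit 0: prefix='0' (no match yet)
Bit 1: prefix='01' (no match yet)
Bit 2: prefix='010' -> emit 'd', reset
Bit 3: prefix='0' (no match yet)
Bit 4: prefix='01' (no match yet)
Bit 5: prefix='010' -> emit 'd', reset
Bit 6: prefix='1' -> emit 'i', reset
Bit 7: prefix='0' (no match yet)
Bit 8: prefix='01' (no match yet)

Answer: 2 d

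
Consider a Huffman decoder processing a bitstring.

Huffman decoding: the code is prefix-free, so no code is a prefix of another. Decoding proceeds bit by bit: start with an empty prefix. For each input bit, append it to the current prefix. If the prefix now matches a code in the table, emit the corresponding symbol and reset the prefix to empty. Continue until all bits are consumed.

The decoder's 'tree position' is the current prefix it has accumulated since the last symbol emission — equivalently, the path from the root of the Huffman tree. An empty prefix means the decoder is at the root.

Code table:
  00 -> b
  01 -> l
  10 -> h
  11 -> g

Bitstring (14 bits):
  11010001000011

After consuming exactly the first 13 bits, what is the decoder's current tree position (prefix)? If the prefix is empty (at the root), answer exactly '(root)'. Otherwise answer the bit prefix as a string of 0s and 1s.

Answer: 1

Derivation:
Bit 0: prefix='1' (no match yet)
Bit 1: prefix='11' -> emit 'g', reset
Bit 2: prefix='0' (no match yet)
Bit 3: prefix='01' -> emit 'l', reset
Bit 4: prefix='0' (no match yet)
Bit 5: prefix='00' -> emit 'b', reset
Bit 6: prefix='0' (no match yet)
Bit 7: prefix='01' -> emit 'l', reset
Bit 8: prefix='0' (no match yet)
Bit 9: prefix='00' -> emit 'b', reset
Bit 10: prefix='0' (no match yet)
Bit 11: prefix='00' -> emit 'b', reset
Bit 12: prefix='1' (no match yet)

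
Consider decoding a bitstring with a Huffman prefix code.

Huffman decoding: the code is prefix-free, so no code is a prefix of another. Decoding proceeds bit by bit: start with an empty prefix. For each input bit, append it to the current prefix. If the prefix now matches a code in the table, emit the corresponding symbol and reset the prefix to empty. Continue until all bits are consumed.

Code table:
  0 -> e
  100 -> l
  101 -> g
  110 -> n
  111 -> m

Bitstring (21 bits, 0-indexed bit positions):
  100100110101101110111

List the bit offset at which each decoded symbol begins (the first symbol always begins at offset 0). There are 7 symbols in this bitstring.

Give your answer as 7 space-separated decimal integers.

Answer: 0 3 6 9 12 15 18

Derivation:
Bit 0: prefix='1' (no match yet)
Bit 1: prefix='10' (no match yet)
Bit 2: prefix='100' -> emit 'l', reset
Bit 3: prefix='1' (no match yet)
Bit 4: prefix='10' (no match yet)
Bit 5: prefix='100' -> emit 'l', reset
Bit 6: prefix='1' (no match yet)
Bit 7: prefix='11' (no match yet)
Bit 8: prefix='110' -> emit 'n', reset
Bit 9: prefix='1' (no match yet)
Bit 10: prefix='10' (no match yet)
Bit 11: prefix='101' -> emit 'g', reset
Bit 12: prefix='1' (no match yet)
Bit 13: prefix='10' (no match yet)
Bit 14: prefix='101' -> emit 'g', reset
Bit 15: prefix='1' (no match yet)
Bit 16: prefix='11' (no match yet)
Bit 17: prefix='110' -> emit 'n', reset
Bit 18: prefix='1' (no match yet)
Bit 19: prefix='11' (no match yet)
Bit 20: prefix='111' -> emit 'm', reset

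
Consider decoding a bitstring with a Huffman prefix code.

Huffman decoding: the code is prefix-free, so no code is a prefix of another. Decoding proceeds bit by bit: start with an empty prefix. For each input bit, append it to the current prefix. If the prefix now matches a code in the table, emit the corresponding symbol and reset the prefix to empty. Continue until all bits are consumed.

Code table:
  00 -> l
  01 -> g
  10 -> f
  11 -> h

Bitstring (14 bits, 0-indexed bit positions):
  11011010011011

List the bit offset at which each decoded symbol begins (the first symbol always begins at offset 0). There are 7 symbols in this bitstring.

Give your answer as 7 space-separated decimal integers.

Bit 0: prefix='1' (no match yet)
Bit 1: prefix='11' -> emit 'h', reset
Bit 2: prefix='0' (no match yet)
Bit 3: prefix='01' -> emit 'g', reset
Bit 4: prefix='1' (no match yet)
Bit 5: prefix='10' -> emit 'f', reset
Bit 6: prefix='1' (no match yet)
Bit 7: prefix='10' -> emit 'f', reset
Bit 8: prefix='0' (no match yet)
Bit 9: prefix='01' -> emit 'g', reset
Bit 10: prefix='1' (no match yet)
Bit 11: prefix='10' -> emit 'f', reset
Bit 12: prefix='1' (no match yet)
Bit 13: prefix='11' -> emit 'h', reset

Answer: 0 2 4 6 8 10 12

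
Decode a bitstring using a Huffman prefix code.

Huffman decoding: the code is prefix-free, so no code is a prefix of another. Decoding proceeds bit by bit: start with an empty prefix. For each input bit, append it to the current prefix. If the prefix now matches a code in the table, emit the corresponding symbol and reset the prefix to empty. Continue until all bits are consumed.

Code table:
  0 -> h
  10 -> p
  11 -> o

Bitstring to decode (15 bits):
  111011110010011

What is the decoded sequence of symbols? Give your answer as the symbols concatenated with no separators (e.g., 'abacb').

Bit 0: prefix='1' (no match yet)
Bit 1: prefix='11' -> emit 'o', reset
Bit 2: prefix='1' (no match yet)
Bit 3: prefix='10' -> emit 'p', reset
Bit 4: prefix='1' (no match yet)
Bit 5: prefix='11' -> emit 'o', reset
Bit 6: prefix='1' (no match yet)
Bit 7: prefix='11' -> emit 'o', reset
Bit 8: prefix='0' -> emit 'h', reset
Bit 9: prefix='0' -> emit 'h', reset
Bit 10: prefix='1' (no match yet)
Bit 11: prefix='10' -> emit 'p', reset
Bit 12: prefix='0' -> emit 'h', reset
Bit 13: prefix='1' (no match yet)
Bit 14: prefix='11' -> emit 'o', reset

Answer: opoohhpho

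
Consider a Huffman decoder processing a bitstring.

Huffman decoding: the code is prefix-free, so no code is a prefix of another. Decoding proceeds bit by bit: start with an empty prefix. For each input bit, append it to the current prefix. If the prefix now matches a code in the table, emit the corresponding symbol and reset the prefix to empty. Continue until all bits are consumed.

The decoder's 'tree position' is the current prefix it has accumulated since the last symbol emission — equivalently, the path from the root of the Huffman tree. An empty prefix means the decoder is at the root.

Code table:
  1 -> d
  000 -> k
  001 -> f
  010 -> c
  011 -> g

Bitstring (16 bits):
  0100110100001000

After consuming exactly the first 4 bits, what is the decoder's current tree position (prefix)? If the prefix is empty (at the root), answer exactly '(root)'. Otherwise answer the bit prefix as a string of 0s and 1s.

Answer: 0

Derivation:
Bit 0: prefix='0' (no match yet)
Bit 1: prefix='01' (no match yet)
Bit 2: prefix='010' -> emit 'c', reset
Bit 3: prefix='0' (no match yet)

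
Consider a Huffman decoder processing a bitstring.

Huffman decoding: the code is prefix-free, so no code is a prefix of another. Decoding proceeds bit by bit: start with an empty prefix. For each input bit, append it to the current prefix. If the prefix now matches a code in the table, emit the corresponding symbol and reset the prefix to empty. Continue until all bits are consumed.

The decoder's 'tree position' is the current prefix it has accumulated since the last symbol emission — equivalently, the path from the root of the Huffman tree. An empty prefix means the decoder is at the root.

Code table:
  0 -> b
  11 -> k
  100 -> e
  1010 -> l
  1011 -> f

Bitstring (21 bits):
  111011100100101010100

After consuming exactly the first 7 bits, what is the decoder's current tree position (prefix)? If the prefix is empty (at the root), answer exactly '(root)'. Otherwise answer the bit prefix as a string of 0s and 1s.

Answer: 1

Derivation:
Bit 0: prefix='1' (no match yet)
Bit 1: prefix='11' -> emit 'k', reset
Bit 2: prefix='1' (no match yet)
Bit 3: prefix='10' (no match yet)
Bit 4: prefix='101' (no match yet)
Bit 5: prefix='1011' -> emit 'f', reset
Bit 6: prefix='1' (no match yet)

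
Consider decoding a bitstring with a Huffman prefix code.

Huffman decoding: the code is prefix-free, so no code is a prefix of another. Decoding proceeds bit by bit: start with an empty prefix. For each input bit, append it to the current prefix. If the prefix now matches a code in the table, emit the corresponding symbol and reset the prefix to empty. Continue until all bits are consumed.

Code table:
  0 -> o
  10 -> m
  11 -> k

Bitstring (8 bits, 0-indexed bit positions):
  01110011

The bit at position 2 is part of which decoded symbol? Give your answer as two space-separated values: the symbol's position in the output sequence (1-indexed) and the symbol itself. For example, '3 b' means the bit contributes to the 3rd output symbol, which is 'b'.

Answer: 2 k

Derivation:
Bit 0: prefix='0' -> emit 'o', reset
Bit 1: prefix='1' (no match yet)
Bit 2: prefix='11' -> emit 'k', reset
Bit 3: prefix='1' (no match yet)
Bit 4: prefix='10' -> emit 'm', reset
Bit 5: prefix='0' -> emit 'o', reset
Bit 6: prefix='1' (no match yet)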